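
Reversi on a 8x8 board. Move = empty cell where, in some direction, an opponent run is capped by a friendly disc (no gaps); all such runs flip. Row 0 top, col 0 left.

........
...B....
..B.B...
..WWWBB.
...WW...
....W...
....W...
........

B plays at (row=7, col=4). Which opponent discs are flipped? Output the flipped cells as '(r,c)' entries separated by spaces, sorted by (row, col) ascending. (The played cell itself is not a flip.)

Answer: (3,4) (4,4) (5,4) (6,4)

Derivation:
Dir NW: first cell '.' (not opp) -> no flip
Dir N: opp run (6,4) (5,4) (4,4) (3,4) capped by B -> flip
Dir NE: first cell '.' (not opp) -> no flip
Dir W: first cell '.' (not opp) -> no flip
Dir E: first cell '.' (not opp) -> no flip
Dir SW: edge -> no flip
Dir S: edge -> no flip
Dir SE: edge -> no flip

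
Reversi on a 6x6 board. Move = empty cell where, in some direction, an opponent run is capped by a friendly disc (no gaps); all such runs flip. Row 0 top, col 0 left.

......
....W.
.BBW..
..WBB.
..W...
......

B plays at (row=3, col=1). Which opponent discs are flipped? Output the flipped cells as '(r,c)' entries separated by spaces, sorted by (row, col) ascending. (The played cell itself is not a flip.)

Answer: (3,2)

Derivation:
Dir NW: first cell '.' (not opp) -> no flip
Dir N: first cell 'B' (not opp) -> no flip
Dir NE: first cell 'B' (not opp) -> no flip
Dir W: first cell '.' (not opp) -> no flip
Dir E: opp run (3,2) capped by B -> flip
Dir SW: first cell '.' (not opp) -> no flip
Dir S: first cell '.' (not opp) -> no flip
Dir SE: opp run (4,2), next='.' -> no flip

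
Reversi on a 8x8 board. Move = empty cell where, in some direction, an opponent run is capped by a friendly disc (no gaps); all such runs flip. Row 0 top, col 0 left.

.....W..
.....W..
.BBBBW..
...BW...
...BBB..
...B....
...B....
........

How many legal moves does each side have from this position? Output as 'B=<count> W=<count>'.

Answer: B=4 W=8

Derivation:
-- B to move --
(0,4): no bracket -> illegal
(0,6): flips 1 -> legal
(1,4): no bracket -> illegal
(1,6): flips 2 -> legal
(2,6): flips 1 -> legal
(3,5): flips 1 -> legal
(3,6): no bracket -> illegal
B mobility = 4
-- W to move --
(1,0): no bracket -> illegal
(1,1): no bracket -> illegal
(1,2): flips 1 -> legal
(1,3): no bracket -> illegal
(1,4): flips 1 -> legal
(2,0): flips 4 -> legal
(3,0): no bracket -> illegal
(3,1): no bracket -> illegal
(3,2): flips 1 -> legal
(3,5): no bracket -> illegal
(3,6): no bracket -> illegal
(4,2): flips 2 -> legal
(4,6): no bracket -> illegal
(5,2): flips 1 -> legal
(5,4): flips 1 -> legal
(5,5): no bracket -> illegal
(5,6): flips 1 -> legal
(6,2): no bracket -> illegal
(6,4): no bracket -> illegal
(7,2): no bracket -> illegal
(7,3): no bracket -> illegal
(7,4): no bracket -> illegal
W mobility = 8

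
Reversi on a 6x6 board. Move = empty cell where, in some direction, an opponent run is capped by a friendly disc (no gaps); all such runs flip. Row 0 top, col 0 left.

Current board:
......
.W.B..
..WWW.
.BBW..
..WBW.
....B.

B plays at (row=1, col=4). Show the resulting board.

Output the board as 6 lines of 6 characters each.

Answer: ......
.W.BB.
..WBW.
.BBW..
..WBW.
....B.

Derivation:
Place B at (1,4); scan 8 dirs for brackets.
Dir NW: first cell '.' (not opp) -> no flip
Dir N: first cell '.' (not opp) -> no flip
Dir NE: first cell '.' (not opp) -> no flip
Dir W: first cell 'B' (not opp) -> no flip
Dir E: first cell '.' (not opp) -> no flip
Dir SW: opp run (2,3) capped by B -> flip
Dir S: opp run (2,4), next='.' -> no flip
Dir SE: first cell '.' (not opp) -> no flip
All flips: (2,3)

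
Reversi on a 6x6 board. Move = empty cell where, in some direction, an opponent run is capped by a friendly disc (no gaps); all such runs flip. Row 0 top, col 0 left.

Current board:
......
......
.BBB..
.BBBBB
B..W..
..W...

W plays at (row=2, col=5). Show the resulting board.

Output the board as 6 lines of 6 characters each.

Answer: ......
......
.BBB.W
.BBBWB
B..W..
..W...

Derivation:
Place W at (2,5); scan 8 dirs for brackets.
Dir NW: first cell '.' (not opp) -> no flip
Dir N: first cell '.' (not opp) -> no flip
Dir NE: edge -> no flip
Dir W: first cell '.' (not opp) -> no flip
Dir E: edge -> no flip
Dir SW: opp run (3,4) capped by W -> flip
Dir S: opp run (3,5), next='.' -> no flip
Dir SE: edge -> no flip
All flips: (3,4)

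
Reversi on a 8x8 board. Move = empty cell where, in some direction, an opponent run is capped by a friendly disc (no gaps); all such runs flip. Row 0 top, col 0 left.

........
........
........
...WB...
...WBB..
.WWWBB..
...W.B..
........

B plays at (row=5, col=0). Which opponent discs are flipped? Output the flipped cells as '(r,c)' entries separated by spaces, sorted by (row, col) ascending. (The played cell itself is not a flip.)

Answer: (5,1) (5,2) (5,3)

Derivation:
Dir NW: edge -> no flip
Dir N: first cell '.' (not opp) -> no flip
Dir NE: first cell '.' (not opp) -> no flip
Dir W: edge -> no flip
Dir E: opp run (5,1) (5,2) (5,3) capped by B -> flip
Dir SW: edge -> no flip
Dir S: first cell '.' (not opp) -> no flip
Dir SE: first cell '.' (not opp) -> no flip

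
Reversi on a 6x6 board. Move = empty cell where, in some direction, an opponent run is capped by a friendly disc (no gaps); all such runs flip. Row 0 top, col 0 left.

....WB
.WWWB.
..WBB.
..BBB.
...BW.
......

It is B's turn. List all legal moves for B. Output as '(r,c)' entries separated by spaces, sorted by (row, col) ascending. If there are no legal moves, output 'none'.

Answer: (0,0) (0,1) (0,2) (0,3) (1,0) (2,1) (4,5) (5,4) (5,5)

Derivation:
(0,0): flips 2 -> legal
(0,1): flips 1 -> legal
(0,2): flips 3 -> legal
(0,3): flips 2 -> legal
(1,0): flips 3 -> legal
(1,5): no bracket -> illegal
(2,0): no bracket -> illegal
(2,1): flips 1 -> legal
(3,1): no bracket -> illegal
(3,5): no bracket -> illegal
(4,5): flips 1 -> legal
(5,3): no bracket -> illegal
(5,4): flips 1 -> legal
(5,5): flips 1 -> legal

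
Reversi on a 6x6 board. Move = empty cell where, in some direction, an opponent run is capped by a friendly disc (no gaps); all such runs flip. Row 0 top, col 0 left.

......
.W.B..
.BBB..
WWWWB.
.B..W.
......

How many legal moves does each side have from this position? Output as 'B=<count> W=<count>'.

-- B to move --
(0,0): flips 1 -> legal
(0,1): flips 1 -> legal
(0,2): no bracket -> illegal
(1,0): no bracket -> illegal
(1,2): no bracket -> illegal
(2,0): no bracket -> illegal
(2,4): no bracket -> illegal
(3,5): no bracket -> illegal
(4,0): flips 1 -> legal
(4,2): flips 1 -> legal
(4,3): flips 2 -> legal
(4,5): no bracket -> illegal
(5,3): no bracket -> illegal
(5,4): flips 1 -> legal
(5,5): flips 2 -> legal
B mobility = 7
-- W to move --
(0,2): no bracket -> illegal
(0,3): flips 2 -> legal
(0,4): flips 2 -> legal
(1,0): flips 1 -> legal
(1,2): flips 2 -> legal
(1,4): flips 1 -> legal
(2,0): no bracket -> illegal
(2,4): flips 1 -> legal
(2,5): no bracket -> illegal
(3,5): flips 1 -> legal
(4,0): no bracket -> illegal
(4,2): no bracket -> illegal
(4,3): no bracket -> illegal
(4,5): no bracket -> illegal
(5,0): flips 1 -> legal
(5,1): flips 1 -> legal
(5,2): flips 1 -> legal
W mobility = 10

Answer: B=7 W=10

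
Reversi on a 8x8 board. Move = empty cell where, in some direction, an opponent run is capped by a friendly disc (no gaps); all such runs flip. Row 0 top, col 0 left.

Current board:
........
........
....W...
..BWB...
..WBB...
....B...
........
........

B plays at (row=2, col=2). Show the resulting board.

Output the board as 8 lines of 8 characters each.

Place B at (2,2); scan 8 dirs for brackets.
Dir NW: first cell '.' (not opp) -> no flip
Dir N: first cell '.' (not opp) -> no flip
Dir NE: first cell '.' (not opp) -> no flip
Dir W: first cell '.' (not opp) -> no flip
Dir E: first cell '.' (not opp) -> no flip
Dir SW: first cell '.' (not opp) -> no flip
Dir S: first cell 'B' (not opp) -> no flip
Dir SE: opp run (3,3) capped by B -> flip
All flips: (3,3)

Answer: ........
........
..B.W...
..BBB...
..WBB...
....B...
........
........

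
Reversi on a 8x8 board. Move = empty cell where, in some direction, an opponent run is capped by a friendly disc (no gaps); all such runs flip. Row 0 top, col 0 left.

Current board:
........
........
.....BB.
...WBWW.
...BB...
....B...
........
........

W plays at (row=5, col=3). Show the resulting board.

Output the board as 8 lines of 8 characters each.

Answer: ........
........
.....BB.
...WBWW.
...WW...
...WB...
........
........

Derivation:
Place W at (5,3); scan 8 dirs for brackets.
Dir NW: first cell '.' (not opp) -> no flip
Dir N: opp run (4,3) capped by W -> flip
Dir NE: opp run (4,4) capped by W -> flip
Dir W: first cell '.' (not opp) -> no flip
Dir E: opp run (5,4), next='.' -> no flip
Dir SW: first cell '.' (not opp) -> no flip
Dir S: first cell '.' (not opp) -> no flip
Dir SE: first cell '.' (not opp) -> no flip
All flips: (4,3) (4,4)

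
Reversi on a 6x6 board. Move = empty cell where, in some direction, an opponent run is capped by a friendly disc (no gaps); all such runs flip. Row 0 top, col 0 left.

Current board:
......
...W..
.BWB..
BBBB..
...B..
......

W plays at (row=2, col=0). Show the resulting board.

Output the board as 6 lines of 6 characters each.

Answer: ......
...W..
WWWB..
BBBB..
...B..
......

Derivation:
Place W at (2,0); scan 8 dirs for brackets.
Dir NW: edge -> no flip
Dir N: first cell '.' (not opp) -> no flip
Dir NE: first cell '.' (not opp) -> no flip
Dir W: edge -> no flip
Dir E: opp run (2,1) capped by W -> flip
Dir SW: edge -> no flip
Dir S: opp run (3,0), next='.' -> no flip
Dir SE: opp run (3,1), next='.' -> no flip
All flips: (2,1)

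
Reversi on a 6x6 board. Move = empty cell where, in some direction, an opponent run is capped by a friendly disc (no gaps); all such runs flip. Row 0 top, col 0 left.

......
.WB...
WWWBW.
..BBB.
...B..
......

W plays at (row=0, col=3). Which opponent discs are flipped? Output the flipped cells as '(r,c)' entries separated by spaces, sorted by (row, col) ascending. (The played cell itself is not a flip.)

Answer: (1,2)

Derivation:
Dir NW: edge -> no flip
Dir N: edge -> no flip
Dir NE: edge -> no flip
Dir W: first cell '.' (not opp) -> no flip
Dir E: first cell '.' (not opp) -> no flip
Dir SW: opp run (1,2) capped by W -> flip
Dir S: first cell '.' (not opp) -> no flip
Dir SE: first cell '.' (not opp) -> no flip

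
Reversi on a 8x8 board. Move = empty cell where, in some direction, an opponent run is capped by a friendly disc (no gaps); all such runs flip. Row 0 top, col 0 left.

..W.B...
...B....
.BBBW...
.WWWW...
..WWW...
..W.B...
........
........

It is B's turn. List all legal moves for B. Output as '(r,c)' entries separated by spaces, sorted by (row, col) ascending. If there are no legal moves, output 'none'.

(0,1): no bracket -> illegal
(0,3): no bracket -> illegal
(1,1): no bracket -> illegal
(1,2): no bracket -> illegal
(1,4): flips 3 -> legal
(1,5): no bracket -> illegal
(2,0): no bracket -> illegal
(2,5): flips 1 -> legal
(3,0): no bracket -> illegal
(3,5): flips 1 -> legal
(4,0): flips 1 -> legal
(4,1): flips 2 -> legal
(4,5): flips 1 -> legal
(5,1): no bracket -> illegal
(5,3): flips 2 -> legal
(5,5): flips 2 -> legal
(6,1): no bracket -> illegal
(6,2): flips 3 -> legal
(6,3): no bracket -> illegal

Answer: (1,4) (2,5) (3,5) (4,0) (4,1) (4,5) (5,3) (5,5) (6,2)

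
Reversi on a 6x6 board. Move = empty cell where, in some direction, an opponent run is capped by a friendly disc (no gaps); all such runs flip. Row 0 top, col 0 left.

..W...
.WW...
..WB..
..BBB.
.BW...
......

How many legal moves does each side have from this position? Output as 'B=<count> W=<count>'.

-- B to move --
(0,0): flips 2 -> legal
(0,1): flips 1 -> legal
(0,3): no bracket -> illegal
(1,0): no bracket -> illegal
(1,3): no bracket -> illegal
(2,0): no bracket -> illegal
(2,1): flips 1 -> legal
(3,1): no bracket -> illegal
(4,3): flips 1 -> legal
(5,1): flips 1 -> legal
(5,2): flips 1 -> legal
(5,3): no bracket -> illegal
B mobility = 6
-- W to move --
(1,3): no bracket -> illegal
(1,4): no bracket -> illegal
(2,1): no bracket -> illegal
(2,4): flips 2 -> legal
(2,5): no bracket -> illegal
(3,0): no bracket -> illegal
(3,1): no bracket -> illegal
(3,5): no bracket -> illegal
(4,0): flips 1 -> legal
(4,3): no bracket -> illegal
(4,4): flips 1 -> legal
(4,5): flips 2 -> legal
(5,0): no bracket -> illegal
(5,1): no bracket -> illegal
(5,2): no bracket -> illegal
W mobility = 4

Answer: B=6 W=4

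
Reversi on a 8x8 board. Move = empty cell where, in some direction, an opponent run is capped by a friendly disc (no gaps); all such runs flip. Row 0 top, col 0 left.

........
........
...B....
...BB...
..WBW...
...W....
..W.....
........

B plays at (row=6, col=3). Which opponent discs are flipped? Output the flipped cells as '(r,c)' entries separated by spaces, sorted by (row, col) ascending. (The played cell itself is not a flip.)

Answer: (5,3)

Derivation:
Dir NW: first cell '.' (not opp) -> no flip
Dir N: opp run (5,3) capped by B -> flip
Dir NE: first cell '.' (not opp) -> no flip
Dir W: opp run (6,2), next='.' -> no flip
Dir E: first cell '.' (not opp) -> no flip
Dir SW: first cell '.' (not opp) -> no flip
Dir S: first cell '.' (not opp) -> no flip
Dir SE: first cell '.' (not opp) -> no flip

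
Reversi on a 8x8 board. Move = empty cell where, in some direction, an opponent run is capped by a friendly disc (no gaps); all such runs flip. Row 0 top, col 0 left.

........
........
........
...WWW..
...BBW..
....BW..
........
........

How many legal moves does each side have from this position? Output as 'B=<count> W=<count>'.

Answer: B=9 W=5

Derivation:
-- B to move --
(2,2): flips 1 -> legal
(2,3): flips 1 -> legal
(2,4): flips 1 -> legal
(2,5): flips 1 -> legal
(2,6): flips 1 -> legal
(3,2): no bracket -> illegal
(3,6): flips 1 -> legal
(4,2): no bracket -> illegal
(4,6): flips 1 -> legal
(5,6): flips 1 -> legal
(6,4): no bracket -> illegal
(6,5): no bracket -> illegal
(6,6): flips 1 -> legal
B mobility = 9
-- W to move --
(3,2): no bracket -> illegal
(4,2): flips 2 -> legal
(5,2): flips 1 -> legal
(5,3): flips 3 -> legal
(6,3): flips 1 -> legal
(6,4): flips 2 -> legal
(6,5): no bracket -> illegal
W mobility = 5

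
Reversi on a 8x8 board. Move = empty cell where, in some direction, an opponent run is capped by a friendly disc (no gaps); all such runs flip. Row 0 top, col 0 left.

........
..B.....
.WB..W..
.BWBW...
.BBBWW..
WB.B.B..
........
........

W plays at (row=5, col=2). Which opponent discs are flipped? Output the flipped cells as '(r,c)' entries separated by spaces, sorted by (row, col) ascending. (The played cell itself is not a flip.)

Answer: (4,2) (4,3) (5,1)

Derivation:
Dir NW: opp run (4,1), next='.' -> no flip
Dir N: opp run (4,2) capped by W -> flip
Dir NE: opp run (4,3) capped by W -> flip
Dir W: opp run (5,1) capped by W -> flip
Dir E: opp run (5,3), next='.' -> no flip
Dir SW: first cell '.' (not opp) -> no flip
Dir S: first cell '.' (not opp) -> no flip
Dir SE: first cell '.' (not opp) -> no flip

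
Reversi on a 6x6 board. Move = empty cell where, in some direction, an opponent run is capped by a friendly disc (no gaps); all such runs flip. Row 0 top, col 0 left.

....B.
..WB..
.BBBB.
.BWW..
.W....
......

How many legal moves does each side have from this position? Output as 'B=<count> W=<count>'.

Answer: B=10 W=7

Derivation:
-- B to move --
(0,1): flips 1 -> legal
(0,2): flips 1 -> legal
(0,3): flips 1 -> legal
(1,1): flips 1 -> legal
(3,0): no bracket -> illegal
(3,4): flips 2 -> legal
(4,0): no bracket -> illegal
(4,2): flips 2 -> legal
(4,3): flips 2 -> legal
(4,4): flips 1 -> legal
(5,0): flips 2 -> legal
(5,1): flips 1 -> legal
(5,2): no bracket -> illegal
B mobility = 10
-- W to move --
(0,2): no bracket -> illegal
(0,3): flips 2 -> legal
(0,5): no bracket -> illegal
(1,0): flips 1 -> legal
(1,1): flips 3 -> legal
(1,4): flips 2 -> legal
(1,5): flips 1 -> legal
(2,0): no bracket -> illegal
(2,5): no bracket -> illegal
(3,0): flips 2 -> legal
(3,4): flips 1 -> legal
(3,5): no bracket -> illegal
(4,0): no bracket -> illegal
(4,2): no bracket -> illegal
W mobility = 7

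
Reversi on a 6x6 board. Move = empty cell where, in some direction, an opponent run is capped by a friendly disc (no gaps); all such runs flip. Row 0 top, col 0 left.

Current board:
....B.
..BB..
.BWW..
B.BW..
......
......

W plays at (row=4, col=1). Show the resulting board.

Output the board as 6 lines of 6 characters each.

Place W at (4,1); scan 8 dirs for brackets.
Dir NW: opp run (3,0), next=edge -> no flip
Dir N: first cell '.' (not opp) -> no flip
Dir NE: opp run (3,2) capped by W -> flip
Dir W: first cell '.' (not opp) -> no flip
Dir E: first cell '.' (not opp) -> no flip
Dir SW: first cell '.' (not opp) -> no flip
Dir S: first cell '.' (not opp) -> no flip
Dir SE: first cell '.' (not opp) -> no flip
All flips: (3,2)

Answer: ....B.
..BB..
.BWW..
B.WW..
.W....
......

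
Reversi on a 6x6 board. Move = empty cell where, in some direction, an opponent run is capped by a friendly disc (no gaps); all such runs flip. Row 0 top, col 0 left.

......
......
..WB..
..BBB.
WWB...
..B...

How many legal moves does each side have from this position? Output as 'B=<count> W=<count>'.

-- B to move --
(1,1): flips 1 -> legal
(1,2): flips 1 -> legal
(1,3): no bracket -> illegal
(2,1): flips 1 -> legal
(3,0): flips 1 -> legal
(3,1): no bracket -> illegal
(5,0): flips 1 -> legal
(5,1): no bracket -> illegal
B mobility = 5
-- W to move --
(1,2): no bracket -> illegal
(1,3): no bracket -> illegal
(1,4): flips 2 -> legal
(2,1): no bracket -> illegal
(2,4): flips 1 -> legal
(2,5): no bracket -> illegal
(3,1): no bracket -> illegal
(3,5): no bracket -> illegal
(4,3): flips 1 -> legal
(4,4): flips 1 -> legal
(4,5): no bracket -> illegal
(5,1): no bracket -> illegal
(5,3): no bracket -> illegal
W mobility = 4

Answer: B=5 W=4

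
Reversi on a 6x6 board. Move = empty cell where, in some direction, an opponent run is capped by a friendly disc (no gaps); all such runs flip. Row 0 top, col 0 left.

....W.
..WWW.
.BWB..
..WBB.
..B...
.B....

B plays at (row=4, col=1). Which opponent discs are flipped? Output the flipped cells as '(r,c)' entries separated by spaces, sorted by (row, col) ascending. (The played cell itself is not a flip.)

Dir NW: first cell '.' (not opp) -> no flip
Dir N: first cell '.' (not opp) -> no flip
Dir NE: opp run (3,2) capped by B -> flip
Dir W: first cell '.' (not opp) -> no flip
Dir E: first cell 'B' (not opp) -> no flip
Dir SW: first cell '.' (not opp) -> no flip
Dir S: first cell 'B' (not opp) -> no flip
Dir SE: first cell '.' (not opp) -> no flip

Answer: (3,2)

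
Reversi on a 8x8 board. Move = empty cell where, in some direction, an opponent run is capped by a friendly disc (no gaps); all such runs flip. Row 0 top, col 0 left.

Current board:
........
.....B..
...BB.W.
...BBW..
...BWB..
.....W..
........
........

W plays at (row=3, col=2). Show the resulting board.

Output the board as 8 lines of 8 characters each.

Place W at (3,2); scan 8 dirs for brackets.
Dir NW: first cell '.' (not opp) -> no flip
Dir N: first cell '.' (not opp) -> no flip
Dir NE: opp run (2,3), next='.' -> no flip
Dir W: first cell '.' (not opp) -> no flip
Dir E: opp run (3,3) (3,4) capped by W -> flip
Dir SW: first cell '.' (not opp) -> no flip
Dir S: first cell '.' (not opp) -> no flip
Dir SE: opp run (4,3), next='.' -> no flip
All flips: (3,3) (3,4)

Answer: ........
.....B..
...BB.W.
..WWWW..
...BWB..
.....W..
........
........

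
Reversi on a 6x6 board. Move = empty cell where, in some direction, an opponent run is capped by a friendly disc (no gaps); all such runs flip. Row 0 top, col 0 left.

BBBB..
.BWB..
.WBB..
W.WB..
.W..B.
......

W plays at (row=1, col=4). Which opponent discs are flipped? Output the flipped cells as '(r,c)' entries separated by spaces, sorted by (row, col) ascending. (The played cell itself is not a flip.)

Dir NW: opp run (0,3), next=edge -> no flip
Dir N: first cell '.' (not opp) -> no flip
Dir NE: first cell '.' (not opp) -> no flip
Dir W: opp run (1,3) capped by W -> flip
Dir E: first cell '.' (not opp) -> no flip
Dir SW: opp run (2,3) capped by W -> flip
Dir S: first cell '.' (not opp) -> no flip
Dir SE: first cell '.' (not opp) -> no flip

Answer: (1,3) (2,3)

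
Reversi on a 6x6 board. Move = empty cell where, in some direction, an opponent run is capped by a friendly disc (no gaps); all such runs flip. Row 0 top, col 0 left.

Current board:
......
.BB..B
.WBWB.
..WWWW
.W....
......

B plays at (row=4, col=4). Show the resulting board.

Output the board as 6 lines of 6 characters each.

Place B at (4,4); scan 8 dirs for brackets.
Dir NW: opp run (3,3) capped by B -> flip
Dir N: opp run (3,4) capped by B -> flip
Dir NE: opp run (3,5), next=edge -> no flip
Dir W: first cell '.' (not opp) -> no flip
Dir E: first cell '.' (not opp) -> no flip
Dir SW: first cell '.' (not opp) -> no flip
Dir S: first cell '.' (not opp) -> no flip
Dir SE: first cell '.' (not opp) -> no flip
All flips: (3,3) (3,4)

Answer: ......
.BB..B
.WBWB.
..WBBW
.W..B.
......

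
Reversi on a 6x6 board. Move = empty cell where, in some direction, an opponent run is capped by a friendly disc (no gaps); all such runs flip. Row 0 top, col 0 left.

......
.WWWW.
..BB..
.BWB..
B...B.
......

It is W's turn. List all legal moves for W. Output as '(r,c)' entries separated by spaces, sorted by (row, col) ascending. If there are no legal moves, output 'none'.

Answer: (3,0) (3,4) (4,3) (5,5)

Derivation:
(2,0): no bracket -> illegal
(2,1): no bracket -> illegal
(2,4): no bracket -> illegal
(3,0): flips 1 -> legal
(3,4): flips 2 -> legal
(3,5): no bracket -> illegal
(4,1): no bracket -> illegal
(4,2): no bracket -> illegal
(4,3): flips 2 -> legal
(4,5): no bracket -> illegal
(5,0): no bracket -> illegal
(5,1): no bracket -> illegal
(5,3): no bracket -> illegal
(5,4): no bracket -> illegal
(5,5): flips 3 -> legal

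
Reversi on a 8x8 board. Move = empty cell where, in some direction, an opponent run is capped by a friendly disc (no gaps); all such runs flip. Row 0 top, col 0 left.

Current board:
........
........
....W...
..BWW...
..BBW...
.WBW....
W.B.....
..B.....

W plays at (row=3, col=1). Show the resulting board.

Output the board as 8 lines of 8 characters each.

Place W at (3,1); scan 8 dirs for brackets.
Dir NW: first cell '.' (not opp) -> no flip
Dir N: first cell '.' (not opp) -> no flip
Dir NE: first cell '.' (not opp) -> no flip
Dir W: first cell '.' (not opp) -> no flip
Dir E: opp run (3,2) capped by W -> flip
Dir SW: first cell '.' (not opp) -> no flip
Dir S: first cell '.' (not opp) -> no flip
Dir SE: opp run (4,2) capped by W -> flip
All flips: (3,2) (4,2)

Answer: ........
........
....W...
.WWWW...
..WBW...
.WBW....
W.B.....
..B.....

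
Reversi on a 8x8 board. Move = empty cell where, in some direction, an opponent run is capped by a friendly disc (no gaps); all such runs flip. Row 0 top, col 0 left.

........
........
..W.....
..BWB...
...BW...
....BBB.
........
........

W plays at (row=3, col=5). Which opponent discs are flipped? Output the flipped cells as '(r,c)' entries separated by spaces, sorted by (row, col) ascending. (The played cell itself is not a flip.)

Dir NW: first cell '.' (not opp) -> no flip
Dir N: first cell '.' (not opp) -> no flip
Dir NE: first cell '.' (not opp) -> no flip
Dir W: opp run (3,4) capped by W -> flip
Dir E: first cell '.' (not opp) -> no flip
Dir SW: first cell 'W' (not opp) -> no flip
Dir S: first cell '.' (not opp) -> no flip
Dir SE: first cell '.' (not opp) -> no flip

Answer: (3,4)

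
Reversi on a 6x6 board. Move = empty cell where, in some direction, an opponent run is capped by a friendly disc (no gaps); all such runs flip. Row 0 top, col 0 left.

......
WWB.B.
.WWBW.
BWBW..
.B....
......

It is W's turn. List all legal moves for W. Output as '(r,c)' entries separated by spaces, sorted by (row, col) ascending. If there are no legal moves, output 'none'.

Answer: (0,2) (0,3) (0,4) (1,3) (4,2) (4,3) (5,1)

Derivation:
(0,1): no bracket -> illegal
(0,2): flips 1 -> legal
(0,3): flips 1 -> legal
(0,4): flips 1 -> legal
(0,5): no bracket -> illegal
(1,3): flips 2 -> legal
(1,5): no bracket -> illegal
(2,0): no bracket -> illegal
(2,5): no bracket -> illegal
(3,4): no bracket -> illegal
(4,0): no bracket -> illegal
(4,2): flips 1 -> legal
(4,3): flips 1 -> legal
(5,0): no bracket -> illegal
(5,1): flips 1 -> legal
(5,2): no bracket -> illegal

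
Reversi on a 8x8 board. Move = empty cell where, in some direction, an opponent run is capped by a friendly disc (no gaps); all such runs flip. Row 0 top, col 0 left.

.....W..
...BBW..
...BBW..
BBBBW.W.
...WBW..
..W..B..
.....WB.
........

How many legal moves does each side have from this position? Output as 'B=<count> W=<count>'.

Answer: B=12 W=9

Derivation:
-- B to move --
(0,4): no bracket -> illegal
(0,6): flips 1 -> legal
(1,6): flips 1 -> legal
(2,6): flips 1 -> legal
(2,7): no bracket -> illegal
(3,5): flips 2 -> legal
(3,7): no bracket -> illegal
(4,1): no bracket -> illegal
(4,2): flips 1 -> legal
(4,6): flips 1 -> legal
(4,7): flips 2 -> legal
(5,1): no bracket -> illegal
(5,3): flips 1 -> legal
(5,4): flips 1 -> legal
(5,6): flips 2 -> legal
(6,1): no bracket -> illegal
(6,2): no bracket -> illegal
(6,3): no bracket -> illegal
(6,4): flips 1 -> legal
(7,4): no bracket -> illegal
(7,5): flips 1 -> legal
(7,6): no bracket -> illegal
B mobility = 12
-- W to move --
(0,2): no bracket -> illegal
(0,3): flips 4 -> legal
(0,4): flips 2 -> legal
(1,2): flips 3 -> legal
(2,0): no bracket -> illegal
(2,1): flips 1 -> legal
(2,2): flips 2 -> legal
(3,5): no bracket -> illegal
(4,0): no bracket -> illegal
(4,1): flips 3 -> legal
(4,2): flips 2 -> legal
(4,6): no bracket -> illegal
(5,3): no bracket -> illegal
(5,4): flips 1 -> legal
(5,6): no bracket -> illegal
(5,7): no bracket -> illegal
(6,4): no bracket -> illegal
(6,7): flips 1 -> legal
(7,5): no bracket -> illegal
(7,6): no bracket -> illegal
(7,7): no bracket -> illegal
W mobility = 9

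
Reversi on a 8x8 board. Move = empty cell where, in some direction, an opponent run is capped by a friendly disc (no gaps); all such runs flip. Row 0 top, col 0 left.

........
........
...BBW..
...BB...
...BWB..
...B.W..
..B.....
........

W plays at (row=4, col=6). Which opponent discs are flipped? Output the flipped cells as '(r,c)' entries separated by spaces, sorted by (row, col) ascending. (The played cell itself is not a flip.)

Answer: (4,5)

Derivation:
Dir NW: first cell '.' (not opp) -> no flip
Dir N: first cell '.' (not opp) -> no flip
Dir NE: first cell '.' (not opp) -> no flip
Dir W: opp run (4,5) capped by W -> flip
Dir E: first cell '.' (not opp) -> no flip
Dir SW: first cell 'W' (not opp) -> no flip
Dir S: first cell '.' (not opp) -> no flip
Dir SE: first cell '.' (not opp) -> no flip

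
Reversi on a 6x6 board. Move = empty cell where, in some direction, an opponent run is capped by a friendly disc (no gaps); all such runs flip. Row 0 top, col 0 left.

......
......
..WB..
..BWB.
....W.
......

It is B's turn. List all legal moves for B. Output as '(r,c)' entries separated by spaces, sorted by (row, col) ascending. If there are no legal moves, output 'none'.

Answer: (1,2) (2,1) (4,3) (5,4)

Derivation:
(1,1): no bracket -> illegal
(1,2): flips 1 -> legal
(1,3): no bracket -> illegal
(2,1): flips 1 -> legal
(2,4): no bracket -> illegal
(3,1): no bracket -> illegal
(3,5): no bracket -> illegal
(4,2): no bracket -> illegal
(4,3): flips 1 -> legal
(4,5): no bracket -> illegal
(5,3): no bracket -> illegal
(5,4): flips 1 -> legal
(5,5): no bracket -> illegal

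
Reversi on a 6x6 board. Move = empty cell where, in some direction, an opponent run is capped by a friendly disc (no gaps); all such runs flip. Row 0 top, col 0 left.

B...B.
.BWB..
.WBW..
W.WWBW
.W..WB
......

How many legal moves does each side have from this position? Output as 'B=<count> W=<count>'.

-- B to move --
(0,1): flips 2 -> legal
(0,2): flips 1 -> legal
(0,3): no bracket -> illegal
(1,0): no bracket -> illegal
(1,4): no bracket -> illegal
(2,0): flips 1 -> legal
(2,4): flips 1 -> legal
(2,5): flips 1 -> legal
(3,1): flips 3 -> legal
(4,0): no bracket -> illegal
(4,2): flips 1 -> legal
(4,3): flips 3 -> legal
(5,0): no bracket -> illegal
(5,1): no bracket -> illegal
(5,2): no bracket -> illegal
(5,3): no bracket -> illegal
(5,4): flips 1 -> legal
(5,5): flips 2 -> legal
B mobility = 10
-- W to move --
(0,1): flips 1 -> legal
(0,2): no bracket -> illegal
(0,3): flips 1 -> legal
(0,5): no bracket -> illegal
(1,0): flips 1 -> legal
(1,4): flips 1 -> legal
(1,5): no bracket -> illegal
(2,0): no bracket -> illegal
(2,4): flips 1 -> legal
(2,5): no bracket -> illegal
(3,1): no bracket -> illegal
(4,3): no bracket -> illegal
(5,4): no bracket -> illegal
(5,5): flips 1 -> legal
W mobility = 6

Answer: B=10 W=6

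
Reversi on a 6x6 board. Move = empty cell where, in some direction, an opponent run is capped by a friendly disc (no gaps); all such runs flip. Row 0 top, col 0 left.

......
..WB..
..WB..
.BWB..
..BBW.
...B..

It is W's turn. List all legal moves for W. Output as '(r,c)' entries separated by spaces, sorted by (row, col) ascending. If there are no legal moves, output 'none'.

Answer: (0,4) (1,4) (2,4) (3,0) (3,4) (4,0) (4,1) (5,2) (5,4)

Derivation:
(0,2): no bracket -> illegal
(0,3): no bracket -> illegal
(0,4): flips 1 -> legal
(1,4): flips 2 -> legal
(2,0): no bracket -> illegal
(2,1): no bracket -> illegal
(2,4): flips 1 -> legal
(3,0): flips 1 -> legal
(3,4): flips 2 -> legal
(4,0): flips 1 -> legal
(4,1): flips 2 -> legal
(5,1): no bracket -> illegal
(5,2): flips 1 -> legal
(5,4): flips 1 -> legal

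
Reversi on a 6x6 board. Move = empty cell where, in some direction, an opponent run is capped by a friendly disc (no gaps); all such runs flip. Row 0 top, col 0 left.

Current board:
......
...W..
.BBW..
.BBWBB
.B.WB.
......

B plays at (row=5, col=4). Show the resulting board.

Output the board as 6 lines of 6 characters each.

Answer: ......
...W..
.BBW..
.BBWBB
.B.BB.
....B.

Derivation:
Place B at (5,4); scan 8 dirs for brackets.
Dir NW: opp run (4,3) capped by B -> flip
Dir N: first cell 'B' (not opp) -> no flip
Dir NE: first cell '.' (not opp) -> no flip
Dir W: first cell '.' (not opp) -> no flip
Dir E: first cell '.' (not opp) -> no flip
Dir SW: edge -> no flip
Dir S: edge -> no flip
Dir SE: edge -> no flip
All flips: (4,3)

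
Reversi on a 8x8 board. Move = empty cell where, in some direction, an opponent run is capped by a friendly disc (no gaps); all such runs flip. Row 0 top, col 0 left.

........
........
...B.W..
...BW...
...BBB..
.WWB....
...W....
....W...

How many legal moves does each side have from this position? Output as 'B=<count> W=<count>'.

Answer: B=6 W=5

Derivation:
-- B to move --
(1,4): no bracket -> illegal
(1,5): no bracket -> illegal
(1,6): flips 2 -> legal
(2,4): flips 1 -> legal
(2,6): no bracket -> illegal
(3,5): flips 1 -> legal
(3,6): no bracket -> illegal
(4,0): no bracket -> illegal
(4,1): no bracket -> illegal
(4,2): no bracket -> illegal
(5,0): flips 2 -> legal
(5,4): no bracket -> illegal
(6,0): no bracket -> illegal
(6,1): flips 1 -> legal
(6,2): no bracket -> illegal
(6,4): no bracket -> illegal
(6,5): no bracket -> illegal
(7,2): no bracket -> illegal
(7,3): flips 1 -> legal
(7,5): no bracket -> illegal
B mobility = 6
-- W to move --
(1,2): flips 1 -> legal
(1,3): flips 4 -> legal
(1,4): no bracket -> illegal
(2,2): no bracket -> illegal
(2,4): no bracket -> illegal
(3,2): flips 1 -> legal
(3,5): no bracket -> illegal
(3,6): no bracket -> illegal
(4,2): no bracket -> illegal
(4,6): no bracket -> illegal
(5,4): flips 2 -> legal
(5,5): no bracket -> illegal
(5,6): flips 1 -> legal
(6,2): no bracket -> illegal
(6,4): no bracket -> illegal
W mobility = 5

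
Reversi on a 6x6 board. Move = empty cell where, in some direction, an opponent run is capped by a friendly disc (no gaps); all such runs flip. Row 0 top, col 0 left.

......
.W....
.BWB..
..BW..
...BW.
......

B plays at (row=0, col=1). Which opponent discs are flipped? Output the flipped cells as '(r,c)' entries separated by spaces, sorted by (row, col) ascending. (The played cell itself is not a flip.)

Answer: (1,1)

Derivation:
Dir NW: edge -> no flip
Dir N: edge -> no flip
Dir NE: edge -> no flip
Dir W: first cell '.' (not opp) -> no flip
Dir E: first cell '.' (not opp) -> no flip
Dir SW: first cell '.' (not opp) -> no flip
Dir S: opp run (1,1) capped by B -> flip
Dir SE: first cell '.' (not opp) -> no flip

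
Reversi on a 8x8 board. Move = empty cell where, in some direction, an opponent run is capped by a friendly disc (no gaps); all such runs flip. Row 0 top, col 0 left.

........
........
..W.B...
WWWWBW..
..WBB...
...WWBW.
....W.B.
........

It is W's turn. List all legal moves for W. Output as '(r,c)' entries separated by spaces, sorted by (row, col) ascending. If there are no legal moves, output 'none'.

Answer: (1,3) (1,4) (1,5) (4,5) (4,6) (7,6) (7,7)

Derivation:
(1,3): flips 1 -> legal
(1,4): flips 3 -> legal
(1,5): flips 1 -> legal
(2,3): no bracket -> illegal
(2,5): no bracket -> illegal
(4,5): flips 2 -> legal
(4,6): flips 1 -> legal
(5,2): no bracket -> illegal
(5,7): no bracket -> illegal
(6,5): no bracket -> illegal
(6,7): no bracket -> illegal
(7,5): no bracket -> illegal
(7,6): flips 1 -> legal
(7,7): flips 3 -> legal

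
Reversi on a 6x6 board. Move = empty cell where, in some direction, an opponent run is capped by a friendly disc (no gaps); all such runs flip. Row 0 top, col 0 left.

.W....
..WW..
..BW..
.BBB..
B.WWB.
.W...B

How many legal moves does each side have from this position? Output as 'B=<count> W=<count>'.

-- B to move --
(0,0): no bracket -> illegal
(0,2): flips 1 -> legal
(0,3): flips 2 -> legal
(0,4): flips 1 -> legal
(1,0): no bracket -> illegal
(1,1): no bracket -> illegal
(1,4): flips 1 -> legal
(2,1): no bracket -> illegal
(2,4): flips 1 -> legal
(3,4): no bracket -> illegal
(4,1): flips 2 -> legal
(5,0): no bracket -> illegal
(5,2): flips 1 -> legal
(5,3): flips 2 -> legal
(5,4): flips 1 -> legal
B mobility = 9
-- W to move --
(1,1): no bracket -> illegal
(2,0): flips 1 -> legal
(2,1): flips 2 -> legal
(2,4): flips 1 -> legal
(3,0): no bracket -> illegal
(3,4): no bracket -> illegal
(3,5): no bracket -> illegal
(4,1): flips 1 -> legal
(4,5): flips 1 -> legal
(5,0): no bracket -> illegal
(5,3): no bracket -> illegal
(5,4): no bracket -> illegal
W mobility = 5

Answer: B=9 W=5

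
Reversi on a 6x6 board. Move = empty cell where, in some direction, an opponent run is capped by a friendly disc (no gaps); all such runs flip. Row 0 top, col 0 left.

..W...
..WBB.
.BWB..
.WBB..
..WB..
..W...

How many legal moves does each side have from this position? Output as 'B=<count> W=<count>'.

-- B to move --
(0,1): flips 1 -> legal
(0,3): flips 1 -> legal
(1,1): flips 2 -> legal
(2,0): no bracket -> illegal
(3,0): flips 1 -> legal
(4,0): flips 2 -> legal
(4,1): flips 2 -> legal
(5,1): flips 1 -> legal
(5,3): no bracket -> illegal
B mobility = 7
-- W to move --
(0,3): no bracket -> illegal
(0,4): flips 1 -> legal
(0,5): no bracket -> illegal
(1,0): no bracket -> illegal
(1,1): flips 1 -> legal
(1,5): flips 2 -> legal
(2,0): flips 1 -> legal
(2,4): flips 3 -> legal
(2,5): no bracket -> illegal
(3,0): flips 1 -> legal
(3,4): flips 4 -> legal
(4,1): no bracket -> illegal
(4,4): flips 2 -> legal
(5,3): no bracket -> illegal
(5,4): no bracket -> illegal
W mobility = 8

Answer: B=7 W=8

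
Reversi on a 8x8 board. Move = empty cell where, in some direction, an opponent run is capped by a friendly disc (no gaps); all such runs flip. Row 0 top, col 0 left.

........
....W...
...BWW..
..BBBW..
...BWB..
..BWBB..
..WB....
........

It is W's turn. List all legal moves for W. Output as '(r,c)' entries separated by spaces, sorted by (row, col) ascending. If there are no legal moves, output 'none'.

Answer: (1,3) (2,2) (3,1) (4,1) (4,2) (4,6) (5,1) (5,6) (6,1) (6,4) (6,5) (6,6) (7,3)

Derivation:
(1,2): no bracket -> illegal
(1,3): flips 3 -> legal
(2,1): no bracket -> illegal
(2,2): flips 2 -> legal
(3,1): flips 3 -> legal
(3,6): no bracket -> illegal
(4,1): flips 2 -> legal
(4,2): flips 3 -> legal
(4,6): flips 1 -> legal
(5,1): flips 1 -> legal
(5,6): flips 2 -> legal
(6,1): flips 3 -> legal
(6,4): flips 2 -> legal
(6,5): flips 2 -> legal
(6,6): flips 1 -> legal
(7,2): no bracket -> illegal
(7,3): flips 1 -> legal
(7,4): no bracket -> illegal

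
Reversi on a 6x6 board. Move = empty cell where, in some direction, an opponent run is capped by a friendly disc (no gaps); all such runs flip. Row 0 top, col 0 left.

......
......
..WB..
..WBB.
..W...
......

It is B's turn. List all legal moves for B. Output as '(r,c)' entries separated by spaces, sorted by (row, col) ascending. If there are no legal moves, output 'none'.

Answer: (1,1) (2,1) (3,1) (4,1) (5,1)

Derivation:
(1,1): flips 1 -> legal
(1,2): no bracket -> illegal
(1,3): no bracket -> illegal
(2,1): flips 1 -> legal
(3,1): flips 1 -> legal
(4,1): flips 1 -> legal
(4,3): no bracket -> illegal
(5,1): flips 1 -> legal
(5,2): no bracket -> illegal
(5,3): no bracket -> illegal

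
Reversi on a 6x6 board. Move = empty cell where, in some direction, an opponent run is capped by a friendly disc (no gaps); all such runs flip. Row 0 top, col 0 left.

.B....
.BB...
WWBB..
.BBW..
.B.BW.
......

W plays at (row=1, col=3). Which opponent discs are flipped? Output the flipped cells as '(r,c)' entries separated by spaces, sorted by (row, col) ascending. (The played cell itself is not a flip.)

Answer: (2,3)

Derivation:
Dir NW: first cell '.' (not opp) -> no flip
Dir N: first cell '.' (not opp) -> no flip
Dir NE: first cell '.' (not opp) -> no flip
Dir W: opp run (1,2) (1,1), next='.' -> no flip
Dir E: first cell '.' (not opp) -> no flip
Dir SW: opp run (2,2) (3,1), next='.' -> no flip
Dir S: opp run (2,3) capped by W -> flip
Dir SE: first cell '.' (not opp) -> no flip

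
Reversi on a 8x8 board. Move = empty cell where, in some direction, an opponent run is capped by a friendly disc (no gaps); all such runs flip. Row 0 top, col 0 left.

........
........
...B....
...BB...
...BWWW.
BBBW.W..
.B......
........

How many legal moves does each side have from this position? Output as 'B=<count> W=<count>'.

-- B to move --
(3,5): no bracket -> illegal
(3,6): no bracket -> illegal
(3,7): no bracket -> illegal
(4,2): no bracket -> illegal
(4,7): flips 3 -> legal
(5,4): flips 2 -> legal
(5,6): flips 1 -> legal
(5,7): no bracket -> illegal
(6,2): no bracket -> illegal
(6,3): flips 1 -> legal
(6,4): no bracket -> illegal
(6,5): no bracket -> illegal
(6,6): flips 2 -> legal
B mobility = 5
-- W to move --
(1,2): flips 2 -> legal
(1,3): flips 3 -> legal
(1,4): no bracket -> illegal
(2,2): flips 1 -> legal
(2,4): flips 1 -> legal
(2,5): no bracket -> illegal
(3,2): no bracket -> illegal
(3,5): no bracket -> illegal
(4,0): no bracket -> illegal
(4,1): no bracket -> illegal
(4,2): flips 1 -> legal
(5,4): no bracket -> illegal
(6,0): no bracket -> illegal
(6,2): no bracket -> illegal
(6,3): no bracket -> illegal
(7,0): no bracket -> illegal
(7,1): no bracket -> illegal
(7,2): no bracket -> illegal
W mobility = 5

Answer: B=5 W=5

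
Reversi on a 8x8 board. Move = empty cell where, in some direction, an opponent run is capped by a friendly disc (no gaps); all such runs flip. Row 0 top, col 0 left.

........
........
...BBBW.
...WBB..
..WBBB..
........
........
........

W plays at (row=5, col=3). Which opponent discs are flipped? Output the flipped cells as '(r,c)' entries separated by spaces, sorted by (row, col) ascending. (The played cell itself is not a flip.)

Dir NW: first cell 'W' (not opp) -> no flip
Dir N: opp run (4,3) capped by W -> flip
Dir NE: opp run (4,4) (3,5) capped by W -> flip
Dir W: first cell '.' (not opp) -> no flip
Dir E: first cell '.' (not opp) -> no flip
Dir SW: first cell '.' (not opp) -> no flip
Dir S: first cell '.' (not opp) -> no flip
Dir SE: first cell '.' (not opp) -> no flip

Answer: (3,5) (4,3) (4,4)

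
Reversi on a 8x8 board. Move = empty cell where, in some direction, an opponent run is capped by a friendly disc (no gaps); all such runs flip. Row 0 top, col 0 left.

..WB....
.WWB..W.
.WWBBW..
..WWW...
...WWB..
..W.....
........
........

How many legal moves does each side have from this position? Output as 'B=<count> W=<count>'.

-- B to move --
(0,0): no bracket -> illegal
(0,1): flips 2 -> legal
(0,5): no bracket -> illegal
(0,6): no bracket -> illegal
(0,7): no bracket -> illegal
(1,0): flips 2 -> legal
(1,4): no bracket -> illegal
(1,5): no bracket -> illegal
(1,7): no bracket -> illegal
(2,0): flips 2 -> legal
(2,6): flips 1 -> legal
(2,7): no bracket -> illegal
(3,0): flips 2 -> legal
(3,1): flips 1 -> legal
(3,5): no bracket -> illegal
(3,6): no bracket -> illegal
(4,1): flips 1 -> legal
(4,2): flips 3 -> legal
(5,1): no bracket -> illegal
(5,3): flips 2 -> legal
(5,4): flips 2 -> legal
(5,5): no bracket -> illegal
(6,1): no bracket -> illegal
(6,2): no bracket -> illegal
(6,3): no bracket -> illegal
B mobility = 10
-- W to move --
(0,4): flips 2 -> legal
(1,4): flips 3 -> legal
(1,5): flips 1 -> legal
(3,5): flips 2 -> legal
(3,6): no bracket -> illegal
(4,6): flips 1 -> legal
(5,4): no bracket -> illegal
(5,5): no bracket -> illegal
(5,6): flips 1 -> legal
W mobility = 6

Answer: B=10 W=6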